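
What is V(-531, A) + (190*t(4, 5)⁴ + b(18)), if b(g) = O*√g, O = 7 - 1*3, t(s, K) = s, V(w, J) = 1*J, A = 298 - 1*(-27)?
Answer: 48965 + 12*√2 ≈ 48982.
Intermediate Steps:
A = 325 (A = 298 + 27 = 325)
V(w, J) = J
O = 4 (O = 7 - 3 = 4)
b(g) = 4*√g
V(-531, A) + (190*t(4, 5)⁴ + b(18)) = 325 + (190*4⁴ + 4*√18) = 325 + (190*256 + 4*(3*√2)) = 325 + (48640 + 12*√2) = 48965 + 12*√2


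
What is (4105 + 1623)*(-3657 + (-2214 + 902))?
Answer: -28462432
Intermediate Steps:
(4105 + 1623)*(-3657 + (-2214 + 902)) = 5728*(-3657 - 1312) = 5728*(-4969) = -28462432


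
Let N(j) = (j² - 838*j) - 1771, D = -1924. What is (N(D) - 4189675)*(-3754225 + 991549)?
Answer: -3101496109992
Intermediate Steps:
N(j) = -1771 + j² - 838*j
(N(D) - 4189675)*(-3754225 + 991549) = ((-1771 + (-1924)² - 838*(-1924)) - 4189675)*(-3754225 + 991549) = ((-1771 + 3701776 + 1612312) - 4189675)*(-2762676) = (5312317 - 4189675)*(-2762676) = 1122642*(-2762676) = -3101496109992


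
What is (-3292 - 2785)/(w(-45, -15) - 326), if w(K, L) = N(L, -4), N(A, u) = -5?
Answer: 6077/331 ≈ 18.360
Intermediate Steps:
w(K, L) = -5
(-3292 - 2785)/(w(-45, -15) - 326) = (-3292 - 2785)/(-5 - 326) = -6077/(-331) = -6077*(-1/331) = 6077/331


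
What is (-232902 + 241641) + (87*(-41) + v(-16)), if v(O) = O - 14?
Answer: 5142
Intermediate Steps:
v(O) = -14 + O
(-232902 + 241641) + (87*(-41) + v(-16)) = (-232902 + 241641) + (87*(-41) + (-14 - 16)) = 8739 + (-3567 - 30) = 8739 - 3597 = 5142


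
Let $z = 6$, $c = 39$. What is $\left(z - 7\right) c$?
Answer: $-39$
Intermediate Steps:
$\left(z - 7\right) c = \left(6 - 7\right) 39 = \left(-1\right) 39 = -39$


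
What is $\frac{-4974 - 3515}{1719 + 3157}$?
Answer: $- \frac{8489}{4876} \approx -1.741$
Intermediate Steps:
$\frac{-4974 - 3515}{1719 + 3157} = - \frac{8489}{4876}$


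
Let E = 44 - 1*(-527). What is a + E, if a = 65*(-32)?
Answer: -1509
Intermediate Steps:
a = -2080
E = 571 (E = 44 + 527 = 571)
a + E = -2080 + 571 = -1509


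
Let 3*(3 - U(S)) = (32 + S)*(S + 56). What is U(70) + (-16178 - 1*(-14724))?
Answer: -5735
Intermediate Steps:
U(S) = 3 - (32 + S)*(56 + S)/3 (U(S) = 3 - (32 + S)*(S + 56)/3 = 3 - (32 + S)*(56 + S)/3)
U(70) + (-16178 - 1*(-14724)) = (-1783/3 - 88/3*70 - 1/3*70**2) + (-16178 - 1*(-14724)) = (-1783/3 - 6160/3 - 1/3*4900) + (-16178 + 14724) = (-1783/3 - 6160/3 - 4900/3) - 1454 = -4281 - 1454 = -5735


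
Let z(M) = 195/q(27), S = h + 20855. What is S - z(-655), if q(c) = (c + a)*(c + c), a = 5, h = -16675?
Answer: 2407615/576 ≈ 4179.9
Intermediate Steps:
S = 4180 (S = -16675 + 20855 = 4180)
q(c) = 2*c*(5 + c) (q(c) = (c + 5)*(c + c) = (5 + c)*(2*c) = 2*c*(5 + c))
z(M) = 65/576 (z(M) = 195/((2*27*(5 + 27))) = 195/((2*27*32)) = 195/1728 = 195*(1/1728) = 65/576)
S - z(-655) = 4180 - 1*65/576 = 4180 - 65/576 = 2407615/576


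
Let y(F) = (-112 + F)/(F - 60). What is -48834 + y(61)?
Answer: -48885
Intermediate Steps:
y(F) = (-112 + F)/(-60 + F)
-48834 + y(61) = -48834 + (-112 + 61)/(-60 + 61) = -48834 - 51/1 = -48834 + 1*(-51) = -48834 - 51 = -48885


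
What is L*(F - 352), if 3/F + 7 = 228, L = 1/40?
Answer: -77789/8840 ≈ -8.7997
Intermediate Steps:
L = 1/40 ≈ 0.025000
F = 3/221 (F = 3/(-7 + 228) = 3/221 ≈ 0.013575)
L*(F - 352) = (3/221 - 352)/40 = (1/40)*(-77789/221) = -77789/8840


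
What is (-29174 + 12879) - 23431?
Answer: -39726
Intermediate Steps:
(-29174 + 12879) - 23431 = -16295 - 23431 = -39726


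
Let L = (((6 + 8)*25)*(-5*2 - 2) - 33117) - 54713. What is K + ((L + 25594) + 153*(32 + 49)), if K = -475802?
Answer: -529845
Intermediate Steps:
L = -92030 (L = ((14*25)*(-10 - 2) - 33117) - 54713 = (350*(-12) - 33117) - 54713 = (-4200 - 33117) - 54713 = -37317 - 54713 = -92030)
K + ((L + 25594) + 153*(32 + 49)) = -475802 + ((-92030 + 25594) + 153*(32 + 49)) = -475802 + (-66436 + 153*81) = -475802 + (-66436 + 12393) = -475802 - 54043 = -529845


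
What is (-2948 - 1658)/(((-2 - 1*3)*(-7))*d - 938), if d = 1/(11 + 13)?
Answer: 15792/3211 ≈ 4.9181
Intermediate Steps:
d = 1/24 ≈ 0.041667
(-2948 - 1658)/(((-2 - 1*3)*(-7))*d - 938) = (-2948 - 1658)/(((-2 - 1*3)*(-7))*(1/24) - 938) = -4606/(((-2 - 3)*(-7))*(1/24) - 938) = -4606/(-5*(-7)*(1/24) - 938) = -4606/(35*(1/24) - 938) = -4606/(35/24 - 938) = -4606/(-22477/24) = -4606*(-24/22477) = 15792/3211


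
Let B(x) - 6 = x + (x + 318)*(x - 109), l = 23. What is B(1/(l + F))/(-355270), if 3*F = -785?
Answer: 17767057407/182131297120 ≈ 0.097551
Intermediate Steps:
F = -785/3 (F = (⅓)*(-785) = -785/3 ≈ -261.67)
B(x) = 6 + x + (-109 + x)*(318 + x) (B(x) = 6 + (x + (x + 318)*(x - 109)) = 6 + (x + (318 + x)*(-109 + x)) = 6 + (x + (-109 + x)*(318 + x)) = 6 + x + (-109 + x)*(318 + x))
B(1/(l + F))/(-355270) = (-34656 + (1/(23 - 785/3))² + 210/(23 - 785/3))/(-355270) = (-34656 + (1/(-716/3))² + 210/(-716/3))*(-1/355270) = (-34656 + (-3/716)² + 210*(-3/716))*(-1/355270) = (-34656 + 9/512656 - 315/358)*(-1/355270) = -17767057407/512656*(-1/355270) = 17767057407/182131297120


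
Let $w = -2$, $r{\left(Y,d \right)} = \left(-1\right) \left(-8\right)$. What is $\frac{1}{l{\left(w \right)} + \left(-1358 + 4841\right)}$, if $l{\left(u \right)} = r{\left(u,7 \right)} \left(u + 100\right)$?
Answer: $\frac{1}{4267} \approx 0.00023436$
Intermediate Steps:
$r{\left(Y,d \right)} = 8$
$l{\left(u \right)} = 800 + 8 u$ ($l{\left(u \right)} = 8 \left(u + 100\right) = 8 \left(100 + u\right) = 800 + 8 u$)
$\frac{1}{l{\left(w \right)} + \left(-1358 + 4841\right)} = \frac{1}{\left(800 + 8 \left(-2\right)\right) + \left(-1358 + 4841\right)} = \frac{1}{\left(800 - 16\right) + 3483} = \frac{1}{784 + 3483} = \frac{1}{4267}$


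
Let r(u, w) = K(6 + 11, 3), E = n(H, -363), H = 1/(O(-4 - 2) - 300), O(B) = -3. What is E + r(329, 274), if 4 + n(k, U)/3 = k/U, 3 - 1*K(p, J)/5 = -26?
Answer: 4876180/36663 ≈ 133.00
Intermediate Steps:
H = -1/303 (H = 1/(-3 - 300) = 1/(-303) = -1/303 ≈ -0.0033003)
K(p, J) = 145 (K(p, J) = 15 - 5*(-26) = 15 + 130 = 145)
n(k, U) = -12 + 3*k/U (n(k, U) = -12 + 3*(k/U) = -12 + 3*k/U)
E = -439955/36663 (E = -12 + 3*(-1/303)/(-363) = -12 + 3*(-1/303)*(-1/363) = -12 + 1/36663 = -439955/36663 ≈ -12.000)
r(u, w) = 145
E + r(329, 274) = -439955/36663 + 145 = 4876180/36663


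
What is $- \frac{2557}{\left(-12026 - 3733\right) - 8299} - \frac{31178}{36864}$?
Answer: $- \frac{163954769}{221718528} \approx -0.73947$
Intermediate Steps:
$- \frac{2557}{\left(-12026 - 3733\right) - 8299} - \frac{31178}{36864} = - \frac{2557}{-15759 - 8299} - \frac{15589}{18432} = - \frac{2557}{-24058} - \frac{15589}{18432} = \left(-2557\right) \left(- \frac{1}{24058}\right) - \frac{15589}{18432} = \frac{2557}{24058} - \frac{15589}{18432} = - \frac{163954769}{221718528}$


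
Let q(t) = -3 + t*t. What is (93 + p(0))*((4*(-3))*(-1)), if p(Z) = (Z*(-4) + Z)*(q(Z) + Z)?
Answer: 1116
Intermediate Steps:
q(t) = -3 + t²
p(Z) = -3*Z*(-3 + Z + Z²) (p(Z) = (Z*(-4) + Z)*((-3 + Z²) + Z) = (-4*Z + Z)*(-3 + Z + Z²) = (-3*Z)*(-3 + Z + Z²) = -3*Z*(-3 + Z + Z²))
(93 + p(0))*((4*(-3))*(-1)) = (93 + 3*0*(3 - 1*0 - 1*0²))*((4*(-3))*(-1)) = (93 + 3*0*(3 + 0 - 1*0))*(-12*(-1)) = (93 + 3*0*(3 + 0 + 0))*12 = (93 + 3*0*3)*12 = (93 + 0)*12 = 93*12 = 1116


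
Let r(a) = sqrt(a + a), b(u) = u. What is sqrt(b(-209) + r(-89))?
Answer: sqrt(-209 + I*sqrt(178)) ≈ 0.4612 + 14.464*I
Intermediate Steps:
r(a) = sqrt(2)*sqrt(a) (r(a) = sqrt(2*a) = sqrt(2)*sqrt(a))
sqrt(b(-209) + r(-89)) = sqrt(-209 + sqrt(2)*sqrt(-89)) = sqrt(-209 + sqrt(2)*(I*sqrt(89))) = sqrt(-209 + I*sqrt(178))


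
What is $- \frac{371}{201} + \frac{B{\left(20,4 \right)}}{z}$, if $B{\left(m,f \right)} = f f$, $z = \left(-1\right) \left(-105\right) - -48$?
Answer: $- \frac{17849}{10251} \approx -1.7412$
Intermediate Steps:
$z = 153$ ($z = 105 + 48 = 153$)
$B{\left(m,f \right)} = f^{2}$
$- \frac{371}{201} + \frac{B{\left(20,4 \right)}}{z} = - \frac{371}{201} + \frac{4^{2}}{153} = \left(-371\right) \frac{1}{201} + 16 \cdot \frac{1}{153} = - \frac{371}{201} + \frac{16}{153} = - \frac{17849}{10251}$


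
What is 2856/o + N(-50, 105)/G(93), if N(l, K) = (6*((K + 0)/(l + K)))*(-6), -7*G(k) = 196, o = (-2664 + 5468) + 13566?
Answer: 236703/90035 ≈ 2.6290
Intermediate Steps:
o = 16370 (o = 2804 + 13566 = 16370)
G(k) = -28 (G(k) = -1/7*196 = -28)
N(l, K) = -36*K/(K + l) (N(l, K) = (6*(K/(K + l)))*(-6) = (6*K/(K + l))*(-6) = -36*K/(K + l))
2856/o + N(-50, 105)/G(93) = 2856/16370 - 36*105/(105 - 50)/(-28) = 2856*(1/16370) - 36*105/55*(-1/28) = 1428/8185 - 36*105*1/55*(-1/28) = 1428/8185 - 756/11*(-1/28) = 1428/8185 + 27/11 = 236703/90035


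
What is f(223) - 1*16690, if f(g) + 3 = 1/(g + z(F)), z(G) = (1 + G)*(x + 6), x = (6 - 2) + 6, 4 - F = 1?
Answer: -4790890/287 ≈ -16693.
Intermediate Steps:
F = 3 (F = 4 - 1*1 = 4 - 1 = 3)
x = 10 (x = 4 + 6 = 10)
z(G) = 16 + 16*G (z(G) = (1 + G)*(10 + 6) = (1 + G)*16 = 16 + 16*G)
f(g) = -3 + 1/(64 + g) (f(g) = -3 + 1/(g + (16 + 16*3)) = -3 + 1/(g + (16 + 48)) = -3 + 1/(g + 64) = -3 + 1/(64 + g))
f(223) - 1*16690 = (-191 - 3*223)/(64 + 223) - 1*16690 = (-191 - 669)/287 - 16690 = (1/287)*(-860) - 16690 = -860/287 - 16690 = -4790890/287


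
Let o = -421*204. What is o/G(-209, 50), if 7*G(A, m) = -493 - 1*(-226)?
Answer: 200396/89 ≈ 2251.6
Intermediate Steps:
G(A, m) = -267/7 (G(A, m) = (-493 - 1*(-226))/7 = (-493 + 226)/7 = (⅐)*(-267) = -267/7)
o = -85884
o/G(-209, 50) = -85884/(-267/7) = -85884*(-7/267) = 200396/89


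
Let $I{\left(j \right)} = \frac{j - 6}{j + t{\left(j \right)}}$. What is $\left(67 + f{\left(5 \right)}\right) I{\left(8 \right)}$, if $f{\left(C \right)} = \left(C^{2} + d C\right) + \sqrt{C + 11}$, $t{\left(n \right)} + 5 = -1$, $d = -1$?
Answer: $91$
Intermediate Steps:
$t{\left(n \right)} = -6$ ($t{\left(n \right)} = -5 - 1 = -6$)
$f{\left(C \right)} = C^{2} + \sqrt{11 + C} - C$ ($f{\left(C \right)} = \left(C^{2} - C\right) + \sqrt{C + 11} = \left(C^{2} - C\right) + \sqrt{11 + C} = C^{2} + \sqrt{11 + C} - C$)
$I{\left(j \right)} = 1$ ($I{\left(j \right)} = \frac{j - 6}{j - 6} = \frac{-6 + j}{-6 + j} = 1$)
$\left(67 + f{\left(5 \right)}\right) I{\left(8 \right)} = \left(67 + \left(5^{2} + \sqrt{11 + 5} - 5\right)\right) 1 = \left(67 + \left(25 + \sqrt{16} - 5\right)\right) 1 = \left(67 + \left(25 + 4 - 5\right)\right) 1 = \left(67 + 24\right) 1 = 91 \cdot 1 = 91$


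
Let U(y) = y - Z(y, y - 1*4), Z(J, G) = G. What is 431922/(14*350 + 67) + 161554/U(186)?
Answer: 402083203/9934 ≈ 40475.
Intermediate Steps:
U(y) = 4 (U(y) = y - (y - 1*4) = y - (y - 4) = y - (-4 + y) = y + (4 - y) = 4)
431922/(14*350 + 67) + 161554/U(186) = 431922/(14*350 + 67) + 161554/4 = 431922/(4900 + 67) + 161554*(1/4) = 431922/4967 + 80777/2 = 402083203/9934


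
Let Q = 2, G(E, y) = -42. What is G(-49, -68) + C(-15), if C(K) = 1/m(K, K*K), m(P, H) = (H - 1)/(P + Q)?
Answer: -9421/224 ≈ -42.058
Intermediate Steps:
m(P, H) = (-1 + H)/(2 + P) (m(P, H) = (H - 1)/(P + 2) = (-1 + H)/(2 + P))
C(K) = (2 + K)/(-1 + K²) (C(K) = 1/((-1 + K*K)/(2 + K)) = 1/((-1 + K²)/(2 + K)) = (2 + K)/(-1 + K²))
G(-49, -68) + C(-15) = -42 + (2 - 15)/(-1 + (-15)²) = -42 - 13/(-1 + 225) = -42 - 13/224 = -9421/224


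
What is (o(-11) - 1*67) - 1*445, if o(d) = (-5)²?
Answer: -487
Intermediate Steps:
o(d) = 25
(o(-11) - 1*67) - 1*445 = (25 - 1*67) - 1*445 = (25 - 67) - 445 = -42 - 445 = -487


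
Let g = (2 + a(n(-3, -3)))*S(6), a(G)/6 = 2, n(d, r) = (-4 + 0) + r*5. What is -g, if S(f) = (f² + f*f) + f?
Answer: -1092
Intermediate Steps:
n(d, r) = -4 + 5*r
a(G) = 12 (a(G) = 6*2 = 12)
S(f) = f + 2*f² (S(f) = (f² + f²) + f = 2*f² + f = f + 2*f²)
g = 1092 (g = (2 + 12)*(6*(1 + 2*6)) = 14*(6*(1 + 12)) = 14*(6*13) = 14*78 = 1092)
-g = -1*1092 = -1092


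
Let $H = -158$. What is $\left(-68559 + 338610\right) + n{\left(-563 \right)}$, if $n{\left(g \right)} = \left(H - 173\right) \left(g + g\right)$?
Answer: $642757$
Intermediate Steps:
$n{\left(g \right)} = - 662 g$ ($n{\left(g \right)} = \left(-158 - 173\right) \left(g + g\right) = - 331 \cdot 2 g = - 662 g$)
$\left(-68559 + 338610\right) + n{\left(-563 \right)} = \left(-68559 + 338610\right) - -372706 = 270051 + 372706 = 642757$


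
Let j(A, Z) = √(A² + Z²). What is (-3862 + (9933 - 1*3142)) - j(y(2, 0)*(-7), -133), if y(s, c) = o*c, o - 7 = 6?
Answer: 2796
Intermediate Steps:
o = 13 (o = 7 + 6 = 13)
y(s, c) = 13*c
(-3862 + (9933 - 1*3142)) - j(y(2, 0)*(-7), -133) = (-3862 + (9933 - 1*3142)) - √(((13*0)*(-7))² + (-133)²) = (-3862 + (9933 - 3142)) - √((0*(-7))² + 17689) = (-3862 + 6791) - √(0² + 17689) = 2929 - √(0 + 17689) = 2929 - √17689 = 2929 - 1*133 = 2929 - 133 = 2796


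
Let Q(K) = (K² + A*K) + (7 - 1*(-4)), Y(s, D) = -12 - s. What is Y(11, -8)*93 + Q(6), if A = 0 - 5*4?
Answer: -2212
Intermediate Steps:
A = -20 (A = 0 - 20 = -20)
Q(K) = 11 + K² - 20*K (Q(K) = (K² - 20*K) + (7 - 1*(-4)) = (K² - 20*K) + (7 + 4) = (K² - 20*K) + 11 = 11 + K² - 20*K)
Y(11, -8)*93 + Q(6) = (-12 - 1*11)*93 + (11 + 6² - 20*6) = (-12 - 11)*93 + (11 + 36 - 120) = -23*93 - 73 = -2139 - 73 = -2212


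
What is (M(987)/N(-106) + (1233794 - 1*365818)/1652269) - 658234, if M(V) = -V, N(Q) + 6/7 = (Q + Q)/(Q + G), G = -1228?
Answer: -3537892617612693/5386396940 ≈ -6.5682e+5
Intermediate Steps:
N(Q) = -6/7 + 2*Q/(-1228 + Q) (N(Q) = -6/7 + (Q + Q)/(Q - 1228) = -6/7 + (2*Q)/(-1228 + Q) = -6/7 + 2*Q/(-1228 + Q))
(M(987)/N(-106) + (1233794 - 1*365818)/1652269) - 658234 = ((-1*987)/((8*(921 - 106)/(7*(-1228 - 106)))) + (1233794 - 1*365818)/1652269) - 658234 = (-987/((8/7)*815/(-1334)) + (1233794 - 365818)*(1/1652269)) - 658234 = (-987/((8/7)*(-1/1334)*815) + 867976*(1/1652269)) - 658234 = (-987/(-3260/4669) + 867976/1652269) - 658234 = (-987*(-4669/3260) + 867976/1652269) - 658234 = (4608303/3260 + 867976/1652269) - 658234 = 7616985791267/5386396940 - 658234 = -3537892617612693/5386396940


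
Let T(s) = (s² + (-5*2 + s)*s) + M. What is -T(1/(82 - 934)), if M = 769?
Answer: -279114349/362952 ≈ -769.01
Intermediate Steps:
T(s) = 769 + s² + s*(-10 + s) (T(s) = (s² + (-5*2 + s)*s) + 769 = (s² + (-10 + s)*s) + 769 = (s² + s*(-10 + s)) + 769 = 769 + s² + s*(-10 + s))
-T(1/(82 - 934)) = -(769 - 10/(82 - 934) + 2*(1/(82 - 934))²) = -(769 - 10/(-852) + 2*(1/(-852))²) = -(769 - 10*(-1/852) + 2*(-1/852)²) = -(769 + 5/426 + 2*(1/725904)) = -(769 + 5/426 + 1/362952) = -1*279114349/362952 = -279114349/362952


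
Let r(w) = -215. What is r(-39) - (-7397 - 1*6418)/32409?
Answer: -772680/3601 ≈ -214.57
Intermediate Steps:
r(-39) - (-7397 - 1*6418)/32409 = -215 - (-7397 - 1*6418)/32409 = -215 - (-7397 - 6418)/32409 = -215 - (-13815)/32409 = -215 - 1*(-1535/3601) = -215 + 1535/3601 = -772680/3601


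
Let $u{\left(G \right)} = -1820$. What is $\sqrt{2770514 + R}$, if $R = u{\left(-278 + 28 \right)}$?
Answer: $\sqrt{2768694} \approx 1663.9$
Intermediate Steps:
$R = -1820$
$\sqrt{2770514 + R} = \sqrt{2770514 - 1820} = \sqrt{2768694}$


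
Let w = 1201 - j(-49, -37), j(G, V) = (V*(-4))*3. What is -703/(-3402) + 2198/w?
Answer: 8009767/2575314 ≈ 3.1102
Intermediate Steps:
j(G, V) = -12*V (j(G, V) = -4*V*3 = -12*V)
w = 757 (w = 1201 - (-12)*(-37) = 1201 - 1*444 = 1201 - 444 = 757)
-703/(-3402) + 2198/w = -703/(-3402) + 2198/757 = -703*(-1/3402) + 2198*(1/757) = 703/3402 + 2198/757 = 8009767/2575314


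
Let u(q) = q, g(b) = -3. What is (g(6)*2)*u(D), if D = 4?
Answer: -24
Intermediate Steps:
(g(6)*2)*u(D) = -3*2*4 = -6*4 = -24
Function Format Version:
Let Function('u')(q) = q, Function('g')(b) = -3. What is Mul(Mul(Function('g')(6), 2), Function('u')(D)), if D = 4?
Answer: -24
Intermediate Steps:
Mul(Mul(Function('g')(6), 2), Function('u')(D)) = Mul(Mul(-3, 2), 4) = Mul(-6, 4) = -24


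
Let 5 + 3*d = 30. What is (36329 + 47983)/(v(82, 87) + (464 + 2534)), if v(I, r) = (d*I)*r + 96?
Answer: 3513/2606 ≈ 1.3480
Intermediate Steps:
d = 25/3 (d = -5/3 + (1/3)*30 = -5/3 + 10 = 25/3 ≈ 8.3333)
v(I, r) = 96 + 25*I*r/3 (v(I, r) = (25*I/3)*r + 96 = 25*I*r/3 + 96 = 96 + 25*I*r/3)
(36329 + 47983)/(v(82, 87) + (464 + 2534)) = (36329 + 47983)/((96 + (25/3)*82*87) + (464 + 2534)) = 84312/((96 + 59450) + 2998) = 84312/(59546 + 2998) = 84312/62544 = 84312*(1/62544) = 3513/2606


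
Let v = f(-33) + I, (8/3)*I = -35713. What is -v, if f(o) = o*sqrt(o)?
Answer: 107139/8 + 33*I*sqrt(33) ≈ 13392.0 + 189.57*I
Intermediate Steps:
I = -107139/8 (I = (3/8)*(-35713) = -107139/8 ≈ -13392.)
f(o) = o**(3/2)
v = -107139/8 - 33*I*sqrt(33) (v = (-33)**(3/2) - 107139/8 = -33*I*sqrt(33) - 107139/8 = -107139/8 - 33*I*sqrt(33) ≈ -13392.0 - 189.57*I)
-v = -(-107139/8 - 33*I*sqrt(33)) = 107139/8 + 33*I*sqrt(33)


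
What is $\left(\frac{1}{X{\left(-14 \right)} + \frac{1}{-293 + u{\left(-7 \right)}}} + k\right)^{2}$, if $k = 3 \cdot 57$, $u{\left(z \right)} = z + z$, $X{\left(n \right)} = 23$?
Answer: $\frac{1458218059489}{49843600} \approx 29256.0$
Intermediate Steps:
$u{\left(z \right)} = 2 z$
$k = 171$
$\left(\frac{1}{X{\left(-14 \right)} + \frac{1}{-293 + u{\left(-7 \right)}}} + k\right)^{2} = \left(\frac{1}{23 + \frac{1}{-293 + 2 \left(-7\right)}} + 171\right)^{2} = \left(\frac{1}{23 + \frac{1}{-293 - 14}} + 171\right)^{2} = \left(\frac{1}{23 + \frac{1}{-307}} + 171\right)^{2} = \left(\frac{1}{23 - \frac{1}{307}} + 171\right)^{2} = \left(\frac{1}{\frac{7060}{307}} + 171\right)^{2} = \left(\frac{307}{7060} + 171\right)^{2} = \left(\frac{1207567}{7060}\right)^{2} = \frac{1458218059489}{49843600}$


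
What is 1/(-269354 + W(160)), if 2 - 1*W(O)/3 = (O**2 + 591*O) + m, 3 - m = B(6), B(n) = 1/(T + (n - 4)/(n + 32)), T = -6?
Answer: -113/71171638 ≈ -1.5877e-6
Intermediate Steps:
B(n) = 1/(-6 + (-4 + n)/(32 + n)) (B(n) = 1/(-6 + (n - 4)/(n + 32)) = 1/(-6 + (-4 + n)/(32 + n)))
m = 358/113 (m = 3 - (-32 - 1*6)/(196 + 5*6) = 3 - (-32 - 6)/(196 + 30) = 3 - (-38)/226 = 3 - 1*(-19/113) = 3 + 19/113 = 358/113 ≈ 3.1681)
W(O) = -396/113 - 1773*O - 3*O**2 (W(O) = 6 - 3*((O**2 + 591*O) + 358/113) = 6 - 3*(358/113 + O**2 + 591*O) = 6 + (-1074/113 - 1773*O - 3*O**2) = -396/113 - 1773*O - 3*O**2)
1/(-269354 + W(160)) = 1/(-269354 + (-396/113 - 1773*160 - 3*160**2)) = 1/(-269354 + (-396/113 - 283680 - 3*25600)) = 1/(-269354 + (-396/113 - 283680 - 76800)) = 1/(-269354 - 40734636/113) = 1/(-71171638/113) = -113/71171638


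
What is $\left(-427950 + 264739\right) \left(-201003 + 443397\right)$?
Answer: $-39561367134$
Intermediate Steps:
$\left(-427950 + 264739\right) \left(-201003 + 443397\right) = \left(-163211\right) 242394 = -39561367134$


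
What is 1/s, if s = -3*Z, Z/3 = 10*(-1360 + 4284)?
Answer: -1/263160 ≈ -3.8000e-6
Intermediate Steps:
Z = 87720 (Z = 3*(10*(-1360 + 4284)) = 3*(10*2924) = 3*29240 = 87720)
s = -263160 (s = -3*87720 = -263160)
1/s = 1/(-263160) = -1/263160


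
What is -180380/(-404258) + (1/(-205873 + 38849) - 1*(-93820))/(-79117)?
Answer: -1975590027981071/2671021099693232 ≈ -0.73964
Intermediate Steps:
-180380/(-404258) + (1/(-205873 + 38849) - 1*(-93820))/(-79117) = -180380*(-1/404258) + (1/(-167024) + 93820)*(-1/79117) = 90190/202129 + (-1/167024 + 93820)*(-1/79117) = 90190/202129 + (15670191679/167024)*(-1/79117) = 90190/202129 - 15670191679/13214437808 = -1975590027981071/2671021099693232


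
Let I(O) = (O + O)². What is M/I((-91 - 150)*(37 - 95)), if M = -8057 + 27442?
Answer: 19385/781537936 ≈ 2.4804e-5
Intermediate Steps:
I(O) = 4*O² (I(O) = (2*O)² = 4*O²)
M = 19385
M/I((-91 - 150)*(37 - 95)) = 19385/((4*((-91 - 150)*(37 - 95))²)) = 19385/((4*(-241*(-58))²)) = 19385/((4*13978²)) = 19385/((4*195384484)) = 19385/781537936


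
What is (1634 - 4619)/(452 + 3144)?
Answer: -2985/3596 ≈ -0.83009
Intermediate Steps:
(1634 - 4619)/(452 + 3144) = -2985/3596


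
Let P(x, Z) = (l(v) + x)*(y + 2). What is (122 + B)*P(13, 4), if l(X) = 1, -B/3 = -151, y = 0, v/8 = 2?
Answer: 16100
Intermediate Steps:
v = 16 (v = 8*2 = 16)
B = 453 (B = -3*(-151) = 453)
P(x, Z) = 2 + 2*x (P(x, Z) = (1 + x)*(0 + 2) = (1 + x)*2 = 2 + 2*x)
(122 + B)*P(13, 4) = (122 + 453)*(2 + 2*13) = 575*(2 + 26) = 575*28 = 16100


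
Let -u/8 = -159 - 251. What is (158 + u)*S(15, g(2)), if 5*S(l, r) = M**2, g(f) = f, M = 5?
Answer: 17190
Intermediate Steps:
S(l, r) = 5 (S(l, r) = (1/5)*5**2 = (1/5)*25 = 5)
u = 3280 (u = -8*(-159 - 251) = -8*(-410) = 3280)
(158 + u)*S(15, g(2)) = (158 + 3280)*5 = 3438*5 = 17190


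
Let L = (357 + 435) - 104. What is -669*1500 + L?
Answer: -1002812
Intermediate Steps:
L = 688 (L = 792 - 104 = 688)
-669*1500 + L = -669*1500 + 688 = -1003500 + 688 = -1002812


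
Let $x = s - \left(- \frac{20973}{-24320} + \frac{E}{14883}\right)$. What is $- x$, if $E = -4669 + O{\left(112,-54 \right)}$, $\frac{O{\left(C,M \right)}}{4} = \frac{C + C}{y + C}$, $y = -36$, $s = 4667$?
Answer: $- \frac{1689043053721}{361954560} \approx -4666.5$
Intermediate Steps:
$O{\left(C,M \right)} = \frac{8 C}{-36 + C}$ ($O{\left(C,M \right)} = 4 \frac{C + C}{-36 + C} = 4 \frac{2 C}{-36 + C} = \frac{8 C}{-36 + C}$)
$E = - \frac{88487}{19}$ ($E = -4669 + 8 \cdot 112 \frac{1}{-36 + 112} = -4669 + 8 \cdot 112 \cdot \frac{1}{76} = -4669 + \frac{224}{19} = - \frac{88487}{19} \approx -4657.2$)
$x = \frac{1689043053721}{361954560}$ ($x = 4667 - \left(- \frac{20973}{-24320} - \frac{88487}{19 \cdot 14883}\right) = 4667 - \left(\left(-20973\right) \left(- \frac{1}{24320}\right) - \frac{88487}{282777}\right) = 4667 - \left(\frac{20973}{24320} - \frac{88487}{282777}\right) = 4667 - \frac{198877799}{361954560} = \frac{1689043053721}{361954560} \approx 4666.5$)
$- x = \left(-1\right) \frac{1689043053721}{361954560} = - \frac{1689043053721}{361954560}$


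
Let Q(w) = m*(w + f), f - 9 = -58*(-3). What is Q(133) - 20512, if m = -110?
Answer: -55272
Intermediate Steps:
f = 183 (f = 9 - 58*(-3) = 9 + 174 = 183)
Q(w) = -20130 - 110*w (Q(w) = -110*(w + 183) = -110*(183 + w) = -20130 - 110*w)
Q(133) - 20512 = (-20130 - 110*133) - 20512 = (-20130 - 14630) - 20512 = -34760 - 20512 = -55272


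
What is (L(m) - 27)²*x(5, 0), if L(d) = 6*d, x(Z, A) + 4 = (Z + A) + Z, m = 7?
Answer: 1350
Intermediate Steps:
x(Z, A) = -4 + A + 2*Z (x(Z, A) = -4 + ((Z + A) + Z) = -4 + ((A + Z) + Z) = -4 + (A + 2*Z) = -4 + A + 2*Z)
(L(m) - 27)²*x(5, 0) = (6*7 - 27)²*(-4 + 0 + 2*5) = (42 - 27)²*(-4 + 0 + 10) = 15²*6 = 225*6 = 1350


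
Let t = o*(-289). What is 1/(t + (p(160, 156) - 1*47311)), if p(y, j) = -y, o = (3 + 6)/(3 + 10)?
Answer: -13/619724 ≈ -2.0977e-5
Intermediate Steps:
o = 9/13 ≈ 0.69231
t = -2601/13 (t = (9/13)*(-289) = -2601/13 ≈ -200.08)
1/(t + (p(160, 156) - 1*47311)) = 1/(-2601/13 + (-1*160 - 1*47311)) = 1/(-2601/13 + (-160 - 47311)) = 1/(-2601/13 - 47471) = 1/(-619724/13) = -13/619724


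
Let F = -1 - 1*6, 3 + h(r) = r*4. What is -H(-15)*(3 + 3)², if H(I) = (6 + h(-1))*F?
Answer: -252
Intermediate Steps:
h(r) = -3 + 4*r (h(r) = -3 + r*4 = -3 + 4*r)
F = -7 (F = -1 - 6 = -7)
H(I) = 7 (H(I) = (6 + (-3 + 4*(-1)))*(-7) = (6 + (-3 - 4))*(-7) = (6 - 7)*(-7) = -1*(-7) = 7)
-H(-15)*(3 + 3)² = -7*(3 + 3)² = -7*6² = -7*36 = -1*252 = -252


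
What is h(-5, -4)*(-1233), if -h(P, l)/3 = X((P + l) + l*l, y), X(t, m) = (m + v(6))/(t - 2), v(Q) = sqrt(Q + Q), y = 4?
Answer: 14796/5 + 7398*sqrt(3)/5 ≈ 5521.9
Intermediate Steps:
v(Q) = sqrt(2)*sqrt(Q) (v(Q) = sqrt(2*Q) = sqrt(2)*sqrt(Q))
X(t, m) = (m + 2*sqrt(3))/(-2 + t) (X(t, m) = (m + sqrt(2)*sqrt(6))/(t - 2) = (m + 2*sqrt(3))/(-2 + t))
h(P, l) = -3*(4 + 2*sqrt(3))/(-2 + P + l + l**2) (h(P, l) = -3*(4 + 2*sqrt(3))/(-2 + ((P + l) + l*l)) = -3*(4 + 2*sqrt(3))/(-2 + ((P + l) + l**2)) = -3*(4 + 2*sqrt(3))/(-2 + (P + l + l**2)) = -3*(4 + 2*sqrt(3))/(-2 + P + l + l**2))
h(-5, -4)*(-1233) = (6*(-2 - sqrt(3))/(-2 - 5 - 4 + (-4)**2))*(-1233) = (6*(-2 - sqrt(3))/(-2 - 5 - 4 + 16))*(-1233) = (6*(-2 - sqrt(3))/5)*(-1233) = (6*(1/5)*(-2 - sqrt(3)))*(-1233) = (-12/5 - 6*sqrt(3)/5)*(-1233) = 14796/5 + 7398*sqrt(3)/5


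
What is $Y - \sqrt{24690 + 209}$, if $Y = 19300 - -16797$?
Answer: $36097 - \sqrt{24899} \approx 35939.0$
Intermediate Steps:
$Y = 36097$ ($Y = 19300 + 16797 = 36097$)
$Y - \sqrt{24690 + 209} = 36097 - \sqrt{24690 + 209} = 36097 - \sqrt{24899}$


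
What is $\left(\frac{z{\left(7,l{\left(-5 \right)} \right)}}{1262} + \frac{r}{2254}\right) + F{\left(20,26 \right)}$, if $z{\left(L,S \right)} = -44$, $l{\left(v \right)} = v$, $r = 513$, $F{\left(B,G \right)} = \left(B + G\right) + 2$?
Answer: $\frac{68543267}{1422274} \approx 48.193$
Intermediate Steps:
$F{\left(B,G \right)} = 2 + B + G$
$\left(\frac{z{\left(7,l{\left(-5 \right)} \right)}}{1262} + \frac{r}{2254}\right) + F{\left(20,26 \right)} = \left(- \frac{44}{1262} + \frac{513}{2254}\right) + \left(2 + 20 + 26\right) = \left(\left(-44\right) \frac{1}{1262} + 513 \cdot \frac{1}{2254}\right) + 48 = \left(- \frac{22}{631} + \frac{513}{2254}\right) + 48 = \frac{274115}{1422274} + 48 = \frac{68543267}{1422274}$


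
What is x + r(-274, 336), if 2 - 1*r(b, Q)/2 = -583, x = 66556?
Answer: 67726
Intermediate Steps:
r(b, Q) = 1170 (r(b, Q) = 4 - 2*(-583) = 4 + 1166 = 1170)
x + r(-274, 336) = 66556 + 1170 = 67726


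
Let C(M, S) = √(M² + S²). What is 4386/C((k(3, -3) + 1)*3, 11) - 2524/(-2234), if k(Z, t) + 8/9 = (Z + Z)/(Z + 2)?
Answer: 1262/1117 + 32895*√30706/15353 ≈ 376.58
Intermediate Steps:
k(Z, t) = -8/9 + 2*Z/(2 + Z) (k(Z, t) = -8/9 + (Z + Z)/(Z + 2) = -8/9 + (2*Z)/(2 + Z) = -8/9 + 2*Z/(2 + Z))
4386/C((k(3, -3) + 1)*3, 11) - 2524/(-2234) = 4386/(√(((2*(-8 + 5*3)/(9*(2 + 3)) + 1)*3)² + 11²)) - 2524/(-2234) = 4386/(√((((2/9)*(-8 + 15)/5 + 1)*3)² + 121)) - 2524*(-1/2234) = 4386/(√((((2/9)*(⅕)*7 + 1)*3)² + 121)) + 1262/1117 = 4386/(√(((14/45 + 1)*3)² + 121)) + 1262/1117 = 4386/(√(((59/45)*3)² + 121)) + 1262/1117 = 4386/(√((59/15)² + 121)) + 1262/1117 = 4386/(√(3481/225 + 121)) + 1262/1117 = 4386/(√(30706/225)) + 1262/1117 = 4386/((√30706/15)) + 1262/1117 = 4386*(15*√30706/30706) + 1262/1117 = 32895*√30706/15353 + 1262/1117 = 1262/1117 + 32895*√30706/15353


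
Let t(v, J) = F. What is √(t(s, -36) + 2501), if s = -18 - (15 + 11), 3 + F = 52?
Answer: 5*√102 ≈ 50.497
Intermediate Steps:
F = 49 (F = -3 + 52 = 49)
s = -44 (s = -18 - 1*26 = -18 - 26 = -44)
t(v, J) = 49
√(t(s, -36) + 2501) = √(49 + 2501) = √2550 = 5*√102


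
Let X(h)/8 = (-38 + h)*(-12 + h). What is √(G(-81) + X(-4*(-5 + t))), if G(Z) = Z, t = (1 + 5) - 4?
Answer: 9*I ≈ 9.0*I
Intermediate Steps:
t = 2 (t = 6 - 4 = 2)
X(h) = 8*(-38 + h)*(-12 + h) (X(h) = 8*((-38 + h)*(-12 + h)) = 8*(-38 + h)*(-12 + h))
√(G(-81) + X(-4*(-5 + t))) = √(-81 + (3648 - (-1600)*(-5 + 2) + 8*(-4*(-5 + 2))²)) = √(-81 + (3648 - (-1600)*(-3) + 8*(-4*(-3))²)) = √(-81 + (3648 - 400*12 + 8*12²)) = √(-81 + (3648 - 4800 + 8*144)) = √(-81 + (3648 - 4800 + 1152)) = √(-81 + 0) = √(-81) = 9*I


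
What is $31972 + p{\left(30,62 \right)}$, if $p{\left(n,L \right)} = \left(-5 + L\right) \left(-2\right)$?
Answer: $31858$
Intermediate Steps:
$p{\left(n,L \right)} = 10 - 2 L$
$31972 + p{\left(30,62 \right)} = 31972 + \left(10 - 124\right) = 31972 - 114 = 31858$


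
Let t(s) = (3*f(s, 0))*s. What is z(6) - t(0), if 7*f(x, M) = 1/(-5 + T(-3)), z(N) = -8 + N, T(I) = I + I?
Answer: -2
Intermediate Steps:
T(I) = 2*I
f(x, M) = -1/77 (f(x, M) = 1/(7*(-5 + 2*(-3))) = 1/(7*(-5 - 6)) = (⅐)/(-11) = (⅐)*(-1/11) = -1/77)
t(s) = -3*s/77 (t(s) = (3*(-1/77))*s = -3*s/77)
z(6) - t(0) = (-8 + 6) - (-3)*0/77 = -2 - 1*0 = -2 + 0 = -2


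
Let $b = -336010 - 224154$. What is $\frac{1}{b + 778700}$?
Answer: $\frac{1}{218536} \approx 4.5759 \cdot 10^{-6}$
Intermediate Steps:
$b = -560164$
$\frac{1}{b + 778700} = \frac{1}{-560164 + 778700} = \frac{1}{218536}$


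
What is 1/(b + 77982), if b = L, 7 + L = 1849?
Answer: 1/79824 ≈ 1.2528e-5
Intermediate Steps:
L = 1842 (L = -7 + 1849 = 1842)
b = 1842
1/(b + 77982) = 1/(1842 + 77982) = 1/79824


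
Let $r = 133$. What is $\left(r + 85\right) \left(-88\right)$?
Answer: $-19184$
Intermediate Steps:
$\left(r + 85\right) \left(-88\right) = \left(133 + 85\right) \left(-88\right) = 218 \left(-88\right) = -19184$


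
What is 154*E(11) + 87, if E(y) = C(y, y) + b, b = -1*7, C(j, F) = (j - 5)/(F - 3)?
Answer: -1751/2 ≈ -875.50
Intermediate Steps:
C(j, F) = (-5 + j)/(-3 + F)
b = -7
E(y) = -7 + (-5 + y)/(-3 + y) (E(y) = (-5 + y)/(-3 + y) - 7 = -7 + (-5 + y)/(-3 + y))
154*E(11) + 87 = 154*(2*(8 - 3*11)/(-3 + 11)) + 87 = 154*(2*(8 - 33)/8) + 87 = 154*(2*(⅛)*(-25)) + 87 = 154*(-25/4) + 87 = -1925/2 + 87 = -1751/2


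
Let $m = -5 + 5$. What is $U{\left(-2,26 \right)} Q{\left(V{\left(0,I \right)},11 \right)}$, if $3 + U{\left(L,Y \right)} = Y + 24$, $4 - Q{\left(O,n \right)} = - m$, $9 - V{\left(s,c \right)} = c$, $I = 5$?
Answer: $188$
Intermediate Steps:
$V{\left(s,c \right)} = 9 - c$
$m = 0$
$Q{\left(O,n \right)} = 4$ ($Q{\left(O,n \right)} = 4 - \left(-1\right) 0 = 4 - 0 = 4 + 0 = 4$)
$U{\left(L,Y \right)} = 21 + Y$ ($U{\left(L,Y \right)} = -3 + \left(Y + 24\right) = -3 + \left(24 + Y\right) = 21 + Y$)
$U{\left(-2,26 \right)} Q{\left(V{\left(0,I \right)},11 \right)} = \left(21 + 26\right) 4 = 47 \cdot 4 = 188$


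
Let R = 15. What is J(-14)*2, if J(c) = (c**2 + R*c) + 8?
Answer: -12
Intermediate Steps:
J(c) = 8 + c**2 + 15*c (J(c) = (c**2 + 15*c) + 8 = 8 + c**2 + 15*c)
J(-14)*2 = (8 + (-14)**2 + 15*(-14))*2 = (8 + 196 - 210)*2 = -6*2 = -12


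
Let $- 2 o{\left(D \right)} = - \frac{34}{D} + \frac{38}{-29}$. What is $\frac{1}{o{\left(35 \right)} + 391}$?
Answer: $\frac{1015}{398023} \approx 0.0025501$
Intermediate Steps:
$o{\left(D \right)} = \frac{19}{29} + \frac{17}{D}$ ($o{\left(D \right)} = - \frac{- \frac{34}{D} + \frac{38}{-29}}{2} = - \frac{- \frac{34}{D} + 38 \left(- \frac{1}{29}\right)}{2} = - \frac{- \frac{34}{D} - \frac{38}{29}}{2} = - \frac{- \frac{38}{29} - \frac{34}{D}}{2} = \frac{19}{29} + \frac{17}{D}$)
$\frac{1}{o{\left(35 \right)} + 391} = \frac{1}{\left(\frac{19}{29} + \frac{17}{35}\right) + 391} = \frac{1}{\frac{1158}{1015} + 391} = \frac{1}{\frac{398023}{1015}} = \frac{1015}{398023}$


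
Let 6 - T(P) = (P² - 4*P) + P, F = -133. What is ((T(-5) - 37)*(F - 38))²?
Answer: 147403881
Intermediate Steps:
T(P) = 6 - P² + 3*P (T(P) = 6 - ((P² - 4*P) + P) = 6 - (P² - 3*P) = 6 + (-P² + 3*P) = 6 - P² + 3*P)
((T(-5) - 37)*(F - 38))² = (((6 - 1*(-5)² + 3*(-5)) - 37)*(-133 - 38))² = (((6 - 1*25 - 15) - 37)*(-171))² = (((6 - 25 - 15) - 37)*(-171))² = ((-34 - 37)*(-171))² = (-71*(-171))² = 12141² = 147403881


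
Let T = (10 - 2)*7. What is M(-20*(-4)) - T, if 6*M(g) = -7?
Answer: -343/6 ≈ -57.167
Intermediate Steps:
M(g) = -7/6 (M(g) = (⅙)*(-7) = -7/6)
T = 56 (T = 8*7 = 56)
M(-20*(-4)) - T = -7/6 - 1*56 = -7/6 - 56 = -343/6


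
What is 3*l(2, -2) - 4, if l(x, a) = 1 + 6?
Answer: 17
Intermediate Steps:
l(x, a) = 7
3*l(2, -2) - 4 = 3*7 - 4 = 21 - 4 = 17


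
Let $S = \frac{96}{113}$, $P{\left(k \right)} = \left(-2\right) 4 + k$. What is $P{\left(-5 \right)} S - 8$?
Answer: $- \frac{2152}{113} \approx -19.044$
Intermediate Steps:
$P{\left(k \right)} = -8 + k$
$S = \frac{96}{113}$ ($S = 96 \cdot \frac{1}{113} = \frac{96}{113} \approx 0.84956$)
$P{\left(-5 \right)} S - 8 = \left(-8 - 5\right) \frac{96}{113} - 8 = \left(-13\right) \frac{96}{113} - 8 = - \frac{1248}{113} - 8 = - \frac{2152}{113}$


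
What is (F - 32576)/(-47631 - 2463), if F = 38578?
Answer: -3001/25047 ≈ -0.11981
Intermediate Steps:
(F - 32576)/(-47631 - 2463) = (38578 - 32576)/(-47631 - 2463) = 6002/(-50094) = 6002*(-1/50094) = -3001/25047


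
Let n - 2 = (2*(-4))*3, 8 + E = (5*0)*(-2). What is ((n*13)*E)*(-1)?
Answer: -2288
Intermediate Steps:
E = -8 (E = -8 + (5*0)*(-2) = -8 + 0*(-2) = -8 + 0 = -8)
n = -22 (n = 2 + (2*(-4))*3 = 2 - 8*3 = 2 - 24 = -22)
((n*13)*E)*(-1) = (-22*13*(-8))*(-1) = -286*(-8)*(-1) = 2288*(-1) = -2288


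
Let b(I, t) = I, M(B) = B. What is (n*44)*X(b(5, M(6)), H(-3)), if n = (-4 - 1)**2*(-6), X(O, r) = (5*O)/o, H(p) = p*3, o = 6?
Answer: -27500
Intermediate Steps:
H(p) = 3*p
X(O, r) = 5*O/6 (X(O, r) = (5*O)/6 = (5*O)*(1/6) = 5*O/6)
n = -150 (n = (-5)**2*(-6) = 25*(-6) = -150)
(n*44)*X(b(5, M(6)), H(-3)) = (-150*44)*((5/6)*5) = -6600*25/6 = -27500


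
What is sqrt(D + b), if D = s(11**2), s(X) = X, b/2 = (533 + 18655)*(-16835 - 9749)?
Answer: I*sqrt(1020187463) ≈ 31940.0*I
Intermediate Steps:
b = -1020187584 (b = 2*((533 + 18655)*(-16835 - 9749)) = 2*(19188*(-26584)) = 2*(-510093792) = -1020187584)
D = 121 (D = 11**2 = 121)
sqrt(D + b) = sqrt(121 - 1020187584) = sqrt(-1020187463) = I*sqrt(1020187463)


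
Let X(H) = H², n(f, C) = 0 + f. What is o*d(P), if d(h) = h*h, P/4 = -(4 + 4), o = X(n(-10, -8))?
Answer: 102400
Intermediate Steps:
n(f, C) = f
o = 100 (o = (-10)² = 100)
P = -32 (P = 4*(-(4 + 4)) = 4*(-1*8) = 4*(-8) = -32)
d(h) = h²
o*d(P) = 100*(-32)² = 100*1024 = 102400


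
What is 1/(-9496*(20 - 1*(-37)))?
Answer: -1/541272 ≈ -1.8475e-6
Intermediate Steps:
1/(-9496*(20 - 1*(-37))) = 1/(-9496*(20 + 37)) = 1/(-9496*57) = 1/(-541272) = -1/541272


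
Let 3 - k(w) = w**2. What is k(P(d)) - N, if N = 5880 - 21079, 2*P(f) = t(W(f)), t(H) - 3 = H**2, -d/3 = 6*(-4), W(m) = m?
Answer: -26844161/4 ≈ -6.7110e+6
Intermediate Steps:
d = 72 (d = -18*(-4) = -3*(-24) = 72)
t(H) = 3 + H**2
P(f) = 3/2 + f**2/2 (P(f) = (3 + f**2)/2 = 3/2 + f**2/2)
k(w) = 3 - w**2
N = -15199
k(P(d)) - N = (3 - (3/2 + (1/2)*72**2)**2) - 1*(-15199) = (3 - (3/2 + (1/2)*5184)**2) + 15199 = (3 - (3/2 + 2592)**2) + 15199 = (3 - (5187/2)**2) + 15199 = (3 - 1*26904969/4) + 15199 = (3 - 26904969/4) + 15199 = -26904957/4 + 15199 = -26844161/4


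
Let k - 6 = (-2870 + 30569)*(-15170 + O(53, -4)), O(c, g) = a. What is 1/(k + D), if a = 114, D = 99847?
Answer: -1/416936291 ≈ -2.3984e-9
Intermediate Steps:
O(c, g) = 114
k = -417036138 (k = 6 + (-2870 + 30569)*(-15170 + 114) = 6 + 27699*(-15056) = 6 - 417036144 = -417036138)
1/(k + D) = 1/(-417036138 + 99847) = 1/(-416936291) = -1/416936291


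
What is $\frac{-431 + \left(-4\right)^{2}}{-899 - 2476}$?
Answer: $\frac{83}{675} \approx 0.12296$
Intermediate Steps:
$\frac{-431 + \left(-4\right)^{2}}{-899 - 2476} = \frac{-431 + 16}{-3375} = \left(-415\right) \left(- \frac{1}{3375}\right) = \frac{83}{675}$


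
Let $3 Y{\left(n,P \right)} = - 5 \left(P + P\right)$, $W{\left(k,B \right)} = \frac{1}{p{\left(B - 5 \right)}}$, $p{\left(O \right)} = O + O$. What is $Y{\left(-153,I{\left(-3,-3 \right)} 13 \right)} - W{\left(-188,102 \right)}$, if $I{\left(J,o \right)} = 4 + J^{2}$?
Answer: $- \frac{327863}{582} \approx -563.34$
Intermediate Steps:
$p{\left(O \right)} = 2 O$
$W{\left(k,B \right)} = \frac{1}{-10 + 2 B}$ ($W{\left(k,B \right)} = \frac{1}{2 \left(B - 5\right)} = \frac{1}{2 \left(-5 + B\right)} = \frac{1}{-10 + 2 B}$)
$Y{\left(n,P \right)} = - \frac{10 P}{3}$ ($Y{\left(n,P \right)} = \frac{\left(-5\right) \left(P + P\right)}{3} = \frac{\left(-5\right) 2 P}{3} = \frac{\left(-10\right) P}{3} = - \frac{10 P}{3}$)
$Y{\left(-153,I{\left(-3,-3 \right)} 13 \right)} - W{\left(-188,102 \right)} = - \frac{10 \left(4 + \left(-3\right)^{2}\right) 13}{3} - \frac{1}{2 \left(-5 + 102\right)} = - \frac{10 \left(4 + 9\right) 13}{3} - \frac{1}{2 \cdot 97} = - \frac{10 \cdot 13 \cdot 13}{3} - \frac{1}{2} \cdot \frac{1}{97} = \left(- \frac{10}{3}\right) 169 - \frac{1}{194} = - \frac{1690}{3} - \frac{1}{194} = - \frac{327863}{582}$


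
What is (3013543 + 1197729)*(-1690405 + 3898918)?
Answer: 9300648958536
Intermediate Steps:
(3013543 + 1197729)*(-1690405 + 3898918) = 4211272*2208513 = 9300648958536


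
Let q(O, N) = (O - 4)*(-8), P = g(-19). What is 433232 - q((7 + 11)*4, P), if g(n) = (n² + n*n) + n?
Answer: 433776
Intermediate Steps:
g(n) = n + 2*n² (g(n) = (n² + n²) + n = 2*n² + n = n + 2*n²)
P = 703 (P = -19*(1 + 2*(-19)) = -19*(1 - 38) = -19*(-37) = 703)
q(O, N) = 32 - 8*O (q(O, N) = (-4 + O)*(-8) = 32 - 8*O)
433232 - q((7 + 11)*4, P) = 433232 - (32 - 8*(7 + 11)*4) = 433232 - (32 - 144*4) = 433232 - (32 - 8*72) = 433232 - (32 - 576) = 433232 - 1*(-544) = 433232 + 544 = 433776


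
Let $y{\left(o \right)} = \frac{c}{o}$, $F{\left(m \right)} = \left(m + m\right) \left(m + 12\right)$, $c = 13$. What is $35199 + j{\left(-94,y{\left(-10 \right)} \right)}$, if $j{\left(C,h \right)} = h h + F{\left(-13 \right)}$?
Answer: $\frac{3522669}{100} \approx 35227.0$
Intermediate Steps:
$F{\left(m \right)} = 2 m \left(12 + m\right)$
$y{\left(o \right)} = \frac{13}{o}$
$j{\left(C,h \right)} = 26 + h^{2}$ ($j{\left(C,h \right)} = h h + 2 \left(-13\right) \left(12 - 13\right) = h^{2} + 2 \left(-13\right) \left(-1\right) = h^{2} + 26 = 26 + h^{2}$)
$35199 + j{\left(-94,y{\left(-10 \right)} \right)} = 35199 + \left(26 + \left(\frac{13}{-10}\right)^{2}\right) = 35199 + \left(26 + \left(13 \left(- \frac{1}{10}\right)\right)^{2}\right) = 35199 + \left(26 + \left(- \frac{13}{10}\right)^{2}\right) = 35199 + \left(26 + \frac{169}{100}\right) = 35199 + \frac{2769}{100} = \frac{3522669}{100}$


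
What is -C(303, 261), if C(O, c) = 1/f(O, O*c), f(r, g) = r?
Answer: -1/303 ≈ -0.0033003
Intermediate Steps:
C(O, c) = 1/O
-C(303, 261) = -1/303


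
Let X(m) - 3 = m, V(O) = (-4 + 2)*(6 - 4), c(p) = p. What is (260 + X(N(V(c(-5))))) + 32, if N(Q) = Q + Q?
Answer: 287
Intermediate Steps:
V(O) = -4 (V(O) = -2*2 = -4)
N(Q) = 2*Q
X(m) = 3 + m
(260 + X(N(V(c(-5))))) + 32 = (260 + (3 + 2*(-4))) + 32 = (260 + (3 - 8)) + 32 = (260 - 5) + 32 = 255 + 32 = 287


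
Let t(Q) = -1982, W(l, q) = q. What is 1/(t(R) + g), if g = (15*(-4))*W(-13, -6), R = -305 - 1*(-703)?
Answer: -1/1622 ≈ -0.00061652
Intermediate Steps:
R = 398 (R = -305 + 703 = 398)
g = 360 (g = (15*(-4))*(-6) = -60*(-6) = 360)
1/(t(R) + g) = 1/(-1982 + 360) = 1/(-1622) = -1/1622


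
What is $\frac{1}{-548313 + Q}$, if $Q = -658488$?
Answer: $- \frac{1}{1206801} \approx -8.2864 \cdot 10^{-7}$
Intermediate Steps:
$\frac{1}{-548313 + Q} = \frac{1}{-548313 - 658488} = \frac{1}{-1206801} = - \frac{1}{1206801}$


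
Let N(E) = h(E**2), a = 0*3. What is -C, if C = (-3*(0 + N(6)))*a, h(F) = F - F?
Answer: 0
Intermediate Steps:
a = 0
h(F) = 0
N(E) = 0
C = 0 (C = -3*(0 + 0)*0 = -3*0*0 = 0*0 = 0)
-C = -1*0 = 0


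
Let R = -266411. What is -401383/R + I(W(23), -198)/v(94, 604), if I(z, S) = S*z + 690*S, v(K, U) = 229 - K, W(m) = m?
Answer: -4172902201/3996165 ≈ -1044.2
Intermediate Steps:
I(z, S) = 690*S + S*z
-401383/R + I(W(23), -198)/v(94, 604) = -401383/(-266411) + (-198*(690 + 23))/(229 - 1*94) = -401383*(-1/266411) + (-198*713)/(229 - 94) = 401383/266411 - 141174/135 = 401383/266411 - 141174*1/135 = 401383/266411 - 15686/15 = -4172902201/3996165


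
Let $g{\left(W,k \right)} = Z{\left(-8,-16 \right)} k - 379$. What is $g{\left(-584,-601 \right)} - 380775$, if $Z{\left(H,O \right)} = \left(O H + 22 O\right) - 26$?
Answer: $-230904$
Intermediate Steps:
$Z{\left(H,O \right)} = -26 + 22 O + H O$ ($Z{\left(H,O \right)} = \left(H O + 22 O\right) - 26 = \left(22 O + H O\right) - 26 = -26 + 22 O + H O$)
$g{\left(W,k \right)} = -379 - 250 k$ ($g{\left(W,k \right)} = \left(-26 + 22 \left(-16\right) - -128\right) k - 379 = \left(-26 - 352 + 128\right) k - 379 = - 250 k - 379 = -379 - 250 k$)
$g{\left(-584,-601 \right)} - 380775 = \left(-379 - -150250\right) - 380775 = \left(-379 + 150250\right) - 380775 = 149871 - 380775 = -230904$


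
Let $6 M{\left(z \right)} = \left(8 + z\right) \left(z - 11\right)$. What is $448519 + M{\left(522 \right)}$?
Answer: $\frac{1480972}{3} \approx 4.9366 \cdot 10^{5}$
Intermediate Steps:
$M{\left(z \right)} = \frac{\left(-11 + z\right) \left(8 + z\right)}{6}$ ($M{\left(z \right)} = \frac{\left(8 + z\right) \left(z - 11\right)}{6} = \frac{\left(8 + z\right) \left(-11 + z\right)}{6} = \frac{\left(-11 + z\right) \left(8 + z\right)}{6}$)
$448519 + M{\left(522 \right)} = 448519 - \left(\frac{827}{3} - 45414\right) = 448519 - - \frac{135415}{3} = 448519 + \frac{135415}{3} = \frac{1480972}{3}$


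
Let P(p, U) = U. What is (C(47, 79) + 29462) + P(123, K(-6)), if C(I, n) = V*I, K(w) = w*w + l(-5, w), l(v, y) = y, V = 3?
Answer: 29633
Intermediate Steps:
K(w) = w + w**2 (K(w) = w*w + w = w**2 + w = w + w**2)
C(I, n) = 3*I
(C(47, 79) + 29462) + P(123, K(-6)) = (3*47 + 29462) - 6*(1 - 6) = (141 + 29462) - 6*(-5) = 29603 + 30 = 29633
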